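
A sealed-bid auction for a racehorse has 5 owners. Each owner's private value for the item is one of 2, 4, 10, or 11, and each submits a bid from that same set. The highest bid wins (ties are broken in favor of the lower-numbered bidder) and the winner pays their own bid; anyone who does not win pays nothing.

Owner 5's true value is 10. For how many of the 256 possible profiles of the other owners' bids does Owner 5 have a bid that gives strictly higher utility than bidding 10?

1

Others bid (2, 2, 2, 2): truth gives 0; bid 4 gives 6 > 0. Violating.
Others bid (2, 2, 2, 4): truth gives 0; no alternative beats it.
Others bid (2, 2, 2, 10): truth gives 0; no alternative beats it.
(Checking all 256 profiles: 1 has a profitable deviation, 255 do not.)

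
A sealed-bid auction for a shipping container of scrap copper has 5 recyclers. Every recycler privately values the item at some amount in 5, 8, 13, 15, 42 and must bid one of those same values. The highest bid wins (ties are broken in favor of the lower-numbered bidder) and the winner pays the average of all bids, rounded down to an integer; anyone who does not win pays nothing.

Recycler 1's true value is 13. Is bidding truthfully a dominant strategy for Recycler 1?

No

Consider the case where Recycler 2 bids 5, Recycler 3 bids 5, Recycler 4 bids 5 and Recycler 5 bids 5.
Truthful bid 13: wins, pays 6, utility 13 - 6 = 7.
Bid 5 instead: wins, pays 5, utility 13 - 5 = 8.
Since 8 > 7, bidding 5 is strictly better here, so truthful bidding is not dominant.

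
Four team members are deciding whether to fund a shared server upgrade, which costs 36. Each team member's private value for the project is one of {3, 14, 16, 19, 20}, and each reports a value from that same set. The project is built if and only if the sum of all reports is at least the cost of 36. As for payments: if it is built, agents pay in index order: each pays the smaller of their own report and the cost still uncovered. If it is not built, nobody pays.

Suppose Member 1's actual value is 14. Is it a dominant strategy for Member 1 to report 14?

No

Consider the case where Member 2 reports 3, Member 3 reports 14 and Member 4 reports 16.
Truthful report 14: project built, pays 14, utility 14 - 14 = 0.
Report 3 instead: project built, pays 3, utility 14 - 3 = 11.
Since 11 > 0, reporting 3 is strictly better here, so truthful reporting is not dominant.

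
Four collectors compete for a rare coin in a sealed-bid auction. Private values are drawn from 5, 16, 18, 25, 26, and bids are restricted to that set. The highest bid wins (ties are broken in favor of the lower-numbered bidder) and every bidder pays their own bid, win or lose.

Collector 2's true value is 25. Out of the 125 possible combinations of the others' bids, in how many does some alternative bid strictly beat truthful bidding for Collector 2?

95

Others bid (5, 5, 5): truth gives 0; bid 16 gives 9 > 0. Violating.
Others bid (5, 5, 16): truth gives 0; bid 16 gives 9 > 0. Violating.
Others bid (5, 5, 18): truth gives 0; bid 18 gives 7 > 0. Violating.
Others bid (5, 5, 26): truth gives -25; bid 26 gives -1 > -25. Violating.
Others bid (5, 5, 25): truth gives 0; no alternative beats it.
Others bid (5, 16, 25): truth gives 0; no alternative beats it.
(Checking all 125 profiles: 95 have a profitable deviation, 30 do not.)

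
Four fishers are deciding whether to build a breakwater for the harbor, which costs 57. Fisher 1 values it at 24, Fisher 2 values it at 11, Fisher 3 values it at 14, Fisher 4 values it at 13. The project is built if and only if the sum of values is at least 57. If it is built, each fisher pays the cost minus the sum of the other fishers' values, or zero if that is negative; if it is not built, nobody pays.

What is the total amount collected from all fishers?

42

Total value 62 ≥ cost 57, so it is built.
Fisher 1: others sum to 38; max(0, 57 - 38) = 19.
Fisher 2: others sum to 51; max(0, 57 - 51) = 6.
Fisher 3: others sum to 48; max(0, 57 - 48) = 9.
Fisher 4: others sum to 49; max(0, 57 - 49) = 8.
Total collected = 19 + 6 + 9 + 8 = 42.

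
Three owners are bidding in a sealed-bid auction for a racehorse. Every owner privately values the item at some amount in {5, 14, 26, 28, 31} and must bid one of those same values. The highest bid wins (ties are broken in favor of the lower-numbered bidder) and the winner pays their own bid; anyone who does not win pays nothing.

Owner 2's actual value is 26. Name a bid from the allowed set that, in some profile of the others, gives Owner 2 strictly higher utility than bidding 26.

Suppose Owner 1 bids 5 and Owner 3 bids 5.
Bid 26: wins, pays 26, utility 26 - 26 = 0.
Bid 14: wins, pays 14, utility 26 - 14 = 12.
So bidding 14 beats truth here (12 > 0).

14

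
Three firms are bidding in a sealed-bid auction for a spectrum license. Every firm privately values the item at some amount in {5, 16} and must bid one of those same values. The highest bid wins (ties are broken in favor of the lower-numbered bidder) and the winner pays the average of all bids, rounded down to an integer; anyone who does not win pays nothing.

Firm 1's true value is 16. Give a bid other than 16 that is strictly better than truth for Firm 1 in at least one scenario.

5

Suppose Firm 2 bids 5 and Firm 3 bids 5.
Bid 16: wins, pays 8, utility 16 - 8 = 8.
Bid 5: wins, pays 5, utility 16 - 5 = 11.
So bidding 5 beats truth here (11 > 8).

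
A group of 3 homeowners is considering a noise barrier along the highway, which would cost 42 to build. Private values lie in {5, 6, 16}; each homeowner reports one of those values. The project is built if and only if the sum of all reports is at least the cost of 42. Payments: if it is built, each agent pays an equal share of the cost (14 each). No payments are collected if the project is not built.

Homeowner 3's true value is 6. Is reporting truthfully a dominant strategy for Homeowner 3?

Yes

Check each profile of the others' reports and compare truth against every alternative report.
Others report (5, 5): truth gives 0, best alternative gives 0.
Others report (5, 6): truth gives 0, best alternative gives 0.
Others report (5, 16): truth gives 0, best alternative gives 0.
Others report (6, 5): truth gives 0, best alternative gives 0.
Others report (6, 6): truth gives 0, best alternative gives 0.
Others report (6, 16): truth gives 0, best alternative gives 0.
(Remaining 3 profiles checked similarly; truth is weakly best in each.)
In every case the truthful report is at least as good as any alternative, so it is a dominant strategy.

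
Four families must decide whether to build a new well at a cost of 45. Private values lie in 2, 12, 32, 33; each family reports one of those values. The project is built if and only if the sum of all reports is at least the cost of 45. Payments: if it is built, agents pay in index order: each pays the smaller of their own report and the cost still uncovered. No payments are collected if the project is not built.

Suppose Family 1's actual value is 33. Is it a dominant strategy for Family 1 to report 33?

Consider the case where Family 2 reports 2, Family 3 reports 2 and Family 4 reports 12.
Truthful report 33: project built, pays 33, utility 33 - 33 = 0.
Report 32 instead: project built, pays 32, utility 33 - 32 = 1.
Since 1 > 0, reporting 32 is strictly better here, so truthful reporting is not dominant.

No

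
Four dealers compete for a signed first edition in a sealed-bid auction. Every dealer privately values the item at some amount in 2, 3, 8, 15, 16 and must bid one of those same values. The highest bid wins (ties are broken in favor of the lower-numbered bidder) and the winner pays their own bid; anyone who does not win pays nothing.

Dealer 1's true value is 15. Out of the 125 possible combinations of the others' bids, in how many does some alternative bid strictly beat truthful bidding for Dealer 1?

27

Others bid (2, 2, 2): truth gives 0; bid 2 gives 13 > 0. Violating.
Others bid (2, 2, 3): truth gives 0; bid 3 gives 12 > 0. Violating.
Others bid (2, 2, 8): truth gives 0; bid 8 gives 7 > 0. Violating.
Others bid (2, 3, 2): truth gives 0; bid 3 gives 12 > 0. Violating.
Others bid (2, 2, 15): truth gives 0; no alternative beats it.
Others bid (2, 2, 16): truth gives 0; no alternative beats it.
(Checking all 125 profiles: 27 have a profitable deviation, 98 do not.)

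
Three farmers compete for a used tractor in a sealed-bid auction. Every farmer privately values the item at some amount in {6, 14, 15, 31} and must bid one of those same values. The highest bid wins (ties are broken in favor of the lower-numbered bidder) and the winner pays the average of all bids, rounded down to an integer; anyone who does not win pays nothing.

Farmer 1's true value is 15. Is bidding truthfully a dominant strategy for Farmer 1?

No

Consider the case where Farmer 2 bids 6 and Farmer 3 bids 6.
Truthful bid 15: wins, pays 9, utility 15 - 9 = 6.
Bid 6 instead: wins, pays 6, utility 15 - 6 = 9.
Since 9 > 6, bidding 6 is strictly better here, so truthful bidding is not dominant.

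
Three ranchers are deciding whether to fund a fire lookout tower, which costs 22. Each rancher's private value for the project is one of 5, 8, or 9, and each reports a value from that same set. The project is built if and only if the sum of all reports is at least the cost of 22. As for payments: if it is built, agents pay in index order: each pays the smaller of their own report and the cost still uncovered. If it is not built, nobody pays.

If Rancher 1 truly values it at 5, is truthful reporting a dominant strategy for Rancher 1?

Check each profile of the others' reports and compare truth against every alternative report.
Others report (5, 9): truth gives 0, best alternative gives -3.
Others report (8, 8): truth gives 0, best alternative gives -3.
Others report (8, 9): truth gives 0, best alternative gives -3.
Others report (9, 5): truth gives 0, best alternative gives -3.
Others report (9, 8): truth gives 0, best alternative gives -3.
Others report (9, 9): truth gives 0, best alternative gives -3.
(Remaining 3 profiles checked similarly; truth is weakly best in each.)
In every case the truthful report is at least as good as any alternative, so it is a dominant strategy.

Yes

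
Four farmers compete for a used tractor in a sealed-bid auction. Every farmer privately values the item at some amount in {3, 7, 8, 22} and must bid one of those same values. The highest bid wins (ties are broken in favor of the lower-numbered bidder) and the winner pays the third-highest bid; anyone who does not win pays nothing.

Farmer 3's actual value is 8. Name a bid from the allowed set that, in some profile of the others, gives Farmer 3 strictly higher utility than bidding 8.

Suppose Farmer 1 bids 3, Farmer 2 bids 3 and Farmer 4 bids 22.
Bid 8: loses, pays 0, utility 0.
Bid 22: wins, pays 3, utility 8 - 3 = 5.
So bidding 22 beats truth here (5 > 0).

22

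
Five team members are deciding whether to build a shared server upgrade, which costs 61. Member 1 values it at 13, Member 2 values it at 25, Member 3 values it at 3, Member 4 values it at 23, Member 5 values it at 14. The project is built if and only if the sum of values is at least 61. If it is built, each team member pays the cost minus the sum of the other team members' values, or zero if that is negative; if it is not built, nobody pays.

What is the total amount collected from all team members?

14

Total value 78 ≥ cost 61, so it is built.
Member 1: others sum to 65; max(0, 61 - 65) = 0.
Member 2: others sum to 53; max(0, 61 - 53) = 8.
Member 3: others sum to 75; max(0, 61 - 75) = 0.
Member 4: others sum to 55; max(0, 61 - 55) = 6.
Member 5: others sum to 64; max(0, 61 - 64) = 0.
Total collected = 0 + 8 + 0 + 6 + 0 = 14.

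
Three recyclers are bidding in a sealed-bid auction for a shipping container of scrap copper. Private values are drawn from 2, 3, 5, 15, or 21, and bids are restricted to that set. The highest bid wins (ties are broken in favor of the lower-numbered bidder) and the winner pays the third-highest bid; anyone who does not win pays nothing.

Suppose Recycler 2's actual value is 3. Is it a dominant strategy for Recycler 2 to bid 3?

No

Consider the case where Recycler 1 bids 2 and Recycler 3 bids 5.
Truthful bid 3: loses, pays 0, utility 0.
Bid 5 instead: wins, pays 2, utility 3 - 2 = 1.
Since 1 > 0, bidding 5 is strictly better here, so truthful bidding is not dominant.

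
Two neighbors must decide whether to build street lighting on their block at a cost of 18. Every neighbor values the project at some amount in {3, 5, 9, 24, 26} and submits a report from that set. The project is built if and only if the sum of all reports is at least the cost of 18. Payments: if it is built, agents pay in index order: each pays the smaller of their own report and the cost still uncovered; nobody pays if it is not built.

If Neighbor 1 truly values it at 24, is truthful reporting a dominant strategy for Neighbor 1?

Consider the case where Neighbor 2 reports 9.
Truthful report 24: project built, pays 18, utility 24 - 18 = 6.
Report 9 instead: project built, pays 9, utility 24 - 9 = 15.
Since 15 > 6, reporting 9 is strictly better here, so truthful reporting is not dominant.

No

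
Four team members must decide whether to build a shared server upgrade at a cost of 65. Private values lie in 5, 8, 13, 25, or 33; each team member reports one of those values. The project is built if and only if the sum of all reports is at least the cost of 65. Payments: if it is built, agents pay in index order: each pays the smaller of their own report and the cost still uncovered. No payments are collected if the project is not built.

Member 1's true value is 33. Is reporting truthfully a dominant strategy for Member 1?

No

Consider the case where Member 2 reports 5, Member 3 reports 5 and Member 4 reports 33.
Truthful report 33: project built, pays 33, utility 33 - 33 = 0.
Report 25 instead: project built, pays 25, utility 33 - 25 = 8.
Since 8 > 0, reporting 25 is strictly better here, so truthful reporting is not dominant.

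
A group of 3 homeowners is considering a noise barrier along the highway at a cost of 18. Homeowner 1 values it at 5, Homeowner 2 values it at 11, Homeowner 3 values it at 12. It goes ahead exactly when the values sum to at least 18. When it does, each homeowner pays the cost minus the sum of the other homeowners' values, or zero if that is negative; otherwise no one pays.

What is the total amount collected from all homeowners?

3

Total value 28 ≥ cost 18, so it is built.
Homeowner 1: others sum to 23; max(0, 18 - 23) = 0.
Homeowner 2: others sum to 17; max(0, 18 - 17) = 1.
Homeowner 3: others sum to 16; max(0, 18 - 16) = 2.
Total collected = 0 + 1 + 2 = 3.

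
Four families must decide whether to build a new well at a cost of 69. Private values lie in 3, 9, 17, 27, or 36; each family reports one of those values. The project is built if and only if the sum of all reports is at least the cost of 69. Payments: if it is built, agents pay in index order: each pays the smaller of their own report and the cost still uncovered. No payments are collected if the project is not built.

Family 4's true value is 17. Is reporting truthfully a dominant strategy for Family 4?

Yes

Check each profile of the others' reports and compare truth against every alternative report.
Others report (3, 36, 36): truth gives 17, best alternative gives 17.
Others report (9, 27, 36): truth gives 17, best alternative gives 17.
Others report (9, 36, 27): truth gives 17, best alternative gives 17.
Others report (9, 36, 36): truth gives 17, best alternative gives 17.
Others report (17, 17, 36): truth gives 17, best alternative gives 17.
Others report (17, 27, 27): truth gives 17, best alternative gives 17.
(Remaining 119 profiles checked similarly; truth is weakly best in each.)
In every case the truthful report is at least as good as any alternative, so it is a dominant strategy.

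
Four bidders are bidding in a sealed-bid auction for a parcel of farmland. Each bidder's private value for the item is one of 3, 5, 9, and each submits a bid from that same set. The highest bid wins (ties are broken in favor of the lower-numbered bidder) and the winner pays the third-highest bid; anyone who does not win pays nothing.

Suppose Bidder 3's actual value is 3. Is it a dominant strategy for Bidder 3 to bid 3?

Check each profile of the others' bids and compare truth against every alternative bid.
Others bid (3, 3, 3): truth gives 0, best alternative gives 0.
Others bid (3, 3, 5): truth gives 0, best alternative gives 0.
Others bid (3, 3, 9): truth gives 0, best alternative gives 0.
Others bid (3, 5, 3): truth gives 0, best alternative gives 0.
Others bid (3, 5, 5): truth gives 0, best alternative gives 0.
Others bid (3, 5, 9): truth gives 0, best alternative gives 0.
(Remaining 21 profiles checked similarly; truth is weakly best in each.)
In every case the truthful bid is at least as good as any alternative, so it is a dominant strategy.

Yes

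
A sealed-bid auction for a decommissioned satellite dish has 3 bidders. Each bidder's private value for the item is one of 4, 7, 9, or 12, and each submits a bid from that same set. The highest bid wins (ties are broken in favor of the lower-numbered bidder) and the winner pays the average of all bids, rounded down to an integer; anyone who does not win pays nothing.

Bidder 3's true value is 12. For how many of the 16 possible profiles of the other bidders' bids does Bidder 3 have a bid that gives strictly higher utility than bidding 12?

Others bid (4, 4): truth gives 6; bid 7 gives 7 > 6. Violating.
Others bid (4, 7): truth gives 5; bid 9 gives 6 > 5. Violating.
Others bid (7, 4): truth gives 5; bid 9 gives 6 > 5. Violating.
Others bid (7, 7): truth gives 4; bid 9 gives 5 > 4. Violating.
Others bid (4, 9): truth gives 4; no alternative beats it.
Others bid (4, 12): truth gives 0; no alternative beats it.
(Checking all 16 profiles: 4 have a profitable deviation, 12 do not.)

4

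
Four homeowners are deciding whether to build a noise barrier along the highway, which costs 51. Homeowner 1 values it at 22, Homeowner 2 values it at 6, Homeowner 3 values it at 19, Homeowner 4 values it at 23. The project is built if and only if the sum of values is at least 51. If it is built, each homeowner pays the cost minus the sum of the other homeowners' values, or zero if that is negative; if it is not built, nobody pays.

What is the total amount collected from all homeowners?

7

Total value 70 ≥ cost 51, so it is built.
Homeowner 1: others sum to 48; max(0, 51 - 48) = 3.
Homeowner 2: others sum to 64; max(0, 51 - 64) = 0.
Homeowner 3: others sum to 51; max(0, 51 - 51) = 0.
Homeowner 4: others sum to 47; max(0, 51 - 47) = 4.
Total collected = 3 + 0 + 0 + 4 = 7.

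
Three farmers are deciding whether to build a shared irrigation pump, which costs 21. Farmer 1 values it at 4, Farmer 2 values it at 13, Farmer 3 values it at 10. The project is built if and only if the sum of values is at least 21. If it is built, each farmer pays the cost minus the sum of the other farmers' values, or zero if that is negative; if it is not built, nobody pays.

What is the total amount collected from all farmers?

11

Total value 27 ≥ cost 21, so it is built.
Farmer 1: others sum to 23; max(0, 21 - 23) = 0.
Farmer 2: others sum to 14; max(0, 21 - 14) = 7.
Farmer 3: others sum to 17; max(0, 21 - 17) = 4.
Total collected = 0 + 7 + 4 = 11.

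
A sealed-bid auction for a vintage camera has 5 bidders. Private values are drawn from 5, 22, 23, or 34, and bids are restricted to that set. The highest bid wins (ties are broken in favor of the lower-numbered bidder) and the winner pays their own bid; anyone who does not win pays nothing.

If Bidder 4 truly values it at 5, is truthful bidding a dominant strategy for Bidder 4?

Check each profile of the others' bids and compare truth against every alternative bid.
Others bid (5, 5, 5, 5): truth gives 0, best alternative gives -17.
Others bid (5, 5, 5, 22): truth gives 0, best alternative gives -17.
Others bid (5, 5, 5, 23): truth gives 0, best alternative gives 0.
Others bid (5, 5, 5, 34): truth gives 0, best alternative gives 0.
Others bid (5, 5, 22, 5): truth gives 0, best alternative gives 0.
Others bid (5, 5, 22, 22): truth gives 0, best alternative gives 0.
(Remaining 250 profiles checked similarly; truth is weakly best in each.)
In every case the truthful bid is at least as good as any alternative, so it is a dominant strategy.

Yes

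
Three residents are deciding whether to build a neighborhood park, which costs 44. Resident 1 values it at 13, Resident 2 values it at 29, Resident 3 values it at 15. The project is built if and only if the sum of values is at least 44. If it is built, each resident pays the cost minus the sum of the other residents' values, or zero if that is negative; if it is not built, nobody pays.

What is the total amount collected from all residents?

Total value 57 ≥ cost 44, so it is built.
Resident 1: others sum to 44; max(0, 44 - 44) = 0.
Resident 2: others sum to 28; max(0, 44 - 28) = 16.
Resident 3: others sum to 42; max(0, 44 - 42) = 2.
Total collected = 0 + 16 + 2 = 18.

18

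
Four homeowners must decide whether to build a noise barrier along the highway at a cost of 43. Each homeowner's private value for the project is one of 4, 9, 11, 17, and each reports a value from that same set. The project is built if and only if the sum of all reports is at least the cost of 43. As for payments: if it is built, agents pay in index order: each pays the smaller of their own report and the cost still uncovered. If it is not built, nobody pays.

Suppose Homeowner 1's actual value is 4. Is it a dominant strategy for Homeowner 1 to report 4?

Yes

Check each profile of the others' reports and compare truth against every alternative report.
Others report (4, 17, 17): truth gives 0, best alternative gives -5.
Others report (9, 9, 17): truth gives 0, best alternative gives -5.
Others report (9, 11, 17): truth gives 0, best alternative gives -5.
Others report (9, 17, 9): truth gives 0, best alternative gives -5.
Others report (9, 17, 11): truth gives 0, best alternative gives -5.
Others report (9, 17, 17): truth gives 0, best alternative gives -5.
(Remaining 58 profiles checked similarly; truth is weakly best in each.)
In every case the truthful report is at least as good as any alternative, so it is a dominant strategy.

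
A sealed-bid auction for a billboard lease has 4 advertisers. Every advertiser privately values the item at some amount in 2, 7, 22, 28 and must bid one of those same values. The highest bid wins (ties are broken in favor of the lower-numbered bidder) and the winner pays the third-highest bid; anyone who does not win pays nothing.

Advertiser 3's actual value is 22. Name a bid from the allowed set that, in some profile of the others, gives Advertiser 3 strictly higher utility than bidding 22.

Suppose Advertiser 1 bids 2, Advertiser 2 bids 2 and Advertiser 4 bids 28.
Bid 22: loses, pays 0, utility 0.
Bid 28: wins, pays 2, utility 22 - 2 = 20.
So bidding 28 beats truth here (20 > 0).

28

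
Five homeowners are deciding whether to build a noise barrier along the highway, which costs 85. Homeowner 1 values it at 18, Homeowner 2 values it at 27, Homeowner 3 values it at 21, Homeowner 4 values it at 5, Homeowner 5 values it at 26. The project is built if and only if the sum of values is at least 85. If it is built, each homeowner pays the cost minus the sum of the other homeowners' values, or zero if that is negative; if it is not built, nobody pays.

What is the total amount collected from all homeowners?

Total value 97 ≥ cost 85, so it is built.
Homeowner 1: others sum to 79; max(0, 85 - 79) = 6.
Homeowner 2: others sum to 70; max(0, 85 - 70) = 15.
Homeowner 3: others sum to 76; max(0, 85 - 76) = 9.
Homeowner 4: others sum to 92; max(0, 85 - 92) = 0.
Homeowner 5: others sum to 71; max(0, 85 - 71) = 14.
Total collected = 6 + 15 + 9 + 0 + 14 = 44.

44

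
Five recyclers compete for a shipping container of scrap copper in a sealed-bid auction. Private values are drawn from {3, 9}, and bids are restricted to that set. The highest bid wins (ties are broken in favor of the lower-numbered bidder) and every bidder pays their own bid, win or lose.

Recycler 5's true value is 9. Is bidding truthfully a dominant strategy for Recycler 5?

Consider the case where Recycler 1 bids 3, Recycler 2 bids 3, Recycler 3 bids 3 and Recycler 4 bids 9.
Truthful bid 9: loses but pays 9, utility -9.
Bid 3 instead: loses but pays 3, utility -3.
Since -3 > -9, bidding 3 is strictly better here, so truthful bidding is not dominant.

No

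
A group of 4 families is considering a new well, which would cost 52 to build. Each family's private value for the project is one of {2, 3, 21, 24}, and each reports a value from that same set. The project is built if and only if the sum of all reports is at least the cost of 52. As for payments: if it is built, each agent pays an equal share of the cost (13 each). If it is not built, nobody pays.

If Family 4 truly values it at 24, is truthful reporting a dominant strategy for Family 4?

Check each profile of the others' reports and compare truth against every alternative report.
Others report (2, 2, 24): truth gives 11, best alternative gives 0.
Others report (2, 3, 24): truth gives 11, best alternative gives 0.
Others report (2, 24, 2): truth gives 11, best alternative gives 0.
Others report (2, 24, 3): truth gives 11, best alternative gives 0.
Others report (3, 2, 24): truth gives 11, best alternative gives 0.
Others report (3, 3, 24): truth gives 11, best alternative gives 0.
(Remaining 58 profiles checked similarly; truth is weakly best in each.)
In every case the truthful report is at least as good as any alternative, so it is a dominant strategy.

Yes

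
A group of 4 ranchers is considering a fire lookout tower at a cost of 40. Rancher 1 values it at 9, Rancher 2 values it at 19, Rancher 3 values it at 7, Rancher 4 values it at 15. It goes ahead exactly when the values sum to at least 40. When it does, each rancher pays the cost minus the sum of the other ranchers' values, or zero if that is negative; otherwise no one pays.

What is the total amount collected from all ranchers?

Total value 50 ≥ cost 40, so it is built.
Rancher 1: others sum to 41; max(0, 40 - 41) = 0.
Rancher 2: others sum to 31; max(0, 40 - 31) = 9.
Rancher 3: others sum to 43; max(0, 40 - 43) = 0.
Rancher 4: others sum to 35; max(0, 40 - 35) = 5.
Total collected = 0 + 9 + 0 + 5 = 14.

14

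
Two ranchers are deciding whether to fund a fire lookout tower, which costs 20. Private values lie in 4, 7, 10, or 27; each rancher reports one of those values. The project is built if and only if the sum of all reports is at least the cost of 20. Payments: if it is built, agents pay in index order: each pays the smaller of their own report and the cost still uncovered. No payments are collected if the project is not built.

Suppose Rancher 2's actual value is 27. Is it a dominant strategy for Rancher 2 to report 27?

Yes

Check each profile of the others' reports and compare truth against every alternative report.
Others report (7): truth gives 14, best alternative gives 0.
Others report (4): truth gives 11, best alternative gives 0.
Others report (27): truth gives 27, best alternative gives 27.
Others report (10): truth gives 17, best alternative gives 17.
In every case the truthful report is at least as good as any alternative, so it is a dominant strategy.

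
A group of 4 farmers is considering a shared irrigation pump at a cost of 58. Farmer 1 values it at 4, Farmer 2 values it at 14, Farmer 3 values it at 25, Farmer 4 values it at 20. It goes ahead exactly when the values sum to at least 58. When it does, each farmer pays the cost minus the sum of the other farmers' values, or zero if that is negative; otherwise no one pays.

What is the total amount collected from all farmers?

Total value 63 ≥ cost 58, so it is built.
Farmer 1: others sum to 59; max(0, 58 - 59) = 0.
Farmer 2: others sum to 49; max(0, 58 - 49) = 9.
Farmer 3: others sum to 38; max(0, 58 - 38) = 20.
Farmer 4: others sum to 43; max(0, 58 - 43) = 15.
Total collected = 0 + 9 + 20 + 15 = 44.

44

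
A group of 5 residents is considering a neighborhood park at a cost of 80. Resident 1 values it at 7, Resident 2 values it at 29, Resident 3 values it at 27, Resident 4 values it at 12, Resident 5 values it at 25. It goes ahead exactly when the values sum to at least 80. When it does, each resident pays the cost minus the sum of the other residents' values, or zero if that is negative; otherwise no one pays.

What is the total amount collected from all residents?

Total value 100 ≥ cost 80, so it is built.
Resident 1: others sum to 93; max(0, 80 - 93) = 0.
Resident 2: others sum to 71; max(0, 80 - 71) = 9.
Resident 3: others sum to 73; max(0, 80 - 73) = 7.
Resident 4: others sum to 88; max(0, 80 - 88) = 0.
Resident 5: others sum to 75; max(0, 80 - 75) = 5.
Total collected = 0 + 9 + 7 + 0 + 5 = 21.

21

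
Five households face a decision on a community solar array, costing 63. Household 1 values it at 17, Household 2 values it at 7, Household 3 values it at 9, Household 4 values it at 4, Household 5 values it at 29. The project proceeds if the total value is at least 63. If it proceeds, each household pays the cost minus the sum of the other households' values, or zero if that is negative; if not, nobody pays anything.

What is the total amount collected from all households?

Total value 66 ≥ cost 63, so it is built.
Household 1: others sum to 49; max(0, 63 - 49) = 14.
Household 2: others sum to 59; max(0, 63 - 59) = 4.
Household 3: others sum to 57; max(0, 63 - 57) = 6.
Household 4: others sum to 62; max(0, 63 - 62) = 1.
Household 5: others sum to 37; max(0, 63 - 37) = 26.
Total collected = 14 + 4 + 6 + 1 + 26 = 51.

51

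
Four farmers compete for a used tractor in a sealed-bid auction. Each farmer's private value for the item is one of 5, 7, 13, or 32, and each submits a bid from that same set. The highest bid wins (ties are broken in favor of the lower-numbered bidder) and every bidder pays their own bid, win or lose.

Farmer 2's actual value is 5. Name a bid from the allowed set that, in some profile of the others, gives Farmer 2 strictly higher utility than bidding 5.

Suppose Farmer 1 bids 5, Farmer 3 bids 5 and Farmer 4 bids 5.
Bid 5: loses but pays 5, utility -5.
Bid 7: wins, pays 7, utility 5 - 7 = -2.
So bidding 7 beats truth here (-2 > -5).

7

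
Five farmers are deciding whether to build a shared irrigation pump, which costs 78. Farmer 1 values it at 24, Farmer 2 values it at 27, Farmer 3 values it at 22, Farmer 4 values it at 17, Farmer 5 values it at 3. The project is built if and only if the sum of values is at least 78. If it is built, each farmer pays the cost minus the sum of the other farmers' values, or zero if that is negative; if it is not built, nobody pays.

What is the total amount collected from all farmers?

Total value 93 ≥ cost 78, so it is built.
Farmer 1: others sum to 69; max(0, 78 - 69) = 9.
Farmer 2: others sum to 66; max(0, 78 - 66) = 12.
Farmer 3: others sum to 71; max(0, 78 - 71) = 7.
Farmer 4: others sum to 76; max(0, 78 - 76) = 2.
Farmer 5: others sum to 90; max(0, 78 - 90) = 0.
Total collected = 9 + 12 + 7 + 2 + 0 = 30.

30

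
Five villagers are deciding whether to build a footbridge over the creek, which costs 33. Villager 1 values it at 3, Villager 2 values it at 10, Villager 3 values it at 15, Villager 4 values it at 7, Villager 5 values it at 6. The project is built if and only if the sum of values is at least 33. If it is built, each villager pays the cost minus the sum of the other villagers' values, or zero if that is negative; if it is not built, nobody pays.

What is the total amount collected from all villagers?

9

Total value 41 ≥ cost 33, so it is built.
Villager 1: others sum to 38; max(0, 33 - 38) = 0.
Villager 2: others sum to 31; max(0, 33 - 31) = 2.
Villager 3: others sum to 26; max(0, 33 - 26) = 7.
Villager 4: others sum to 34; max(0, 33 - 34) = 0.
Villager 5: others sum to 35; max(0, 33 - 35) = 0.
Total collected = 0 + 2 + 7 + 0 + 0 = 9.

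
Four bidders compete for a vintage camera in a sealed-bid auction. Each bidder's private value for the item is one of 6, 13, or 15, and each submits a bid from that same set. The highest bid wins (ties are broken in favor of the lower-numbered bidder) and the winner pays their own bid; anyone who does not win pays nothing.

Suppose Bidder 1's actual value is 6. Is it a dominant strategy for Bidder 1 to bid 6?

Check each profile of the others' bids and compare truth against every alternative bid.
Others bid (6, 6, 6): truth gives 0, best alternative gives -7.
Others bid (6, 6, 13): truth gives 0, best alternative gives -7.
Others bid (6, 13, 6): truth gives 0, best alternative gives -7.
Others bid (6, 13, 13): truth gives 0, best alternative gives -7.
Others bid (13, 6, 6): truth gives 0, best alternative gives -7.
Others bid (13, 6, 13): truth gives 0, best alternative gives -7.
(Remaining 21 profiles checked similarly; truth is weakly best in each.)
In every case the truthful bid is at least as good as any alternative, so it is a dominant strategy.

Yes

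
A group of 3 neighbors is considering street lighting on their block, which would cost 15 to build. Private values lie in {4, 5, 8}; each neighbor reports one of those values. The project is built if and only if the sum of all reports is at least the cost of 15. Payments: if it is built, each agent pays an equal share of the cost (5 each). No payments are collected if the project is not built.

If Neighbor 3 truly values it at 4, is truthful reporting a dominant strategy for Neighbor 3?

Check each profile of the others' reports and compare truth against every alternative report.
Others report (5, 5): truth gives 0, best alternative gives -1.
Others report (4, 8): truth gives -1, best alternative gives -1.
Others report (5, 8): truth gives -1, best alternative gives -1.
Others report (8, 4): truth gives -1, best alternative gives -1.
Others report (8, 5): truth gives -1, best alternative gives -1.
Others report (8, 8): truth gives -1, best alternative gives -1.
(Remaining 3 profiles checked similarly; truth is weakly best in each.)
In every case the truthful report is at least as good as any alternative, so it is a dominant strategy.

Yes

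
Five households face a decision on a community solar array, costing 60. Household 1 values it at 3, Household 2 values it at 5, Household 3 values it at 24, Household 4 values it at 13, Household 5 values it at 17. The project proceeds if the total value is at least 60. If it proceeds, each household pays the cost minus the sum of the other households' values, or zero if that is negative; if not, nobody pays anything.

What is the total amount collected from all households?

Total value 62 ≥ cost 60, so it is built.
Household 1: others sum to 59; max(0, 60 - 59) = 1.
Household 2: others sum to 57; max(0, 60 - 57) = 3.
Household 3: others sum to 38; max(0, 60 - 38) = 22.
Household 4: others sum to 49; max(0, 60 - 49) = 11.
Household 5: others sum to 45; max(0, 60 - 45) = 15.
Total collected = 1 + 3 + 22 + 11 + 15 = 52.

52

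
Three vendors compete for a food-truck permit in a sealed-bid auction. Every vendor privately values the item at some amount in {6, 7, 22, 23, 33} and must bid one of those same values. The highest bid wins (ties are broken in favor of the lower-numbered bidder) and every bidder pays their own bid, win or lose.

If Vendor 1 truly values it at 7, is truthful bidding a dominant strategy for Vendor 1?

No

Consider the case where Vendor 2 bids 6 and Vendor 3 bids 6.
Truthful bid 7: wins, pays 7, utility 7 - 7 = 0.
Bid 6 instead: wins, pays 6, utility 7 - 6 = 1.
Since 1 > 0, bidding 6 is strictly better here, so truthful bidding is not dominant.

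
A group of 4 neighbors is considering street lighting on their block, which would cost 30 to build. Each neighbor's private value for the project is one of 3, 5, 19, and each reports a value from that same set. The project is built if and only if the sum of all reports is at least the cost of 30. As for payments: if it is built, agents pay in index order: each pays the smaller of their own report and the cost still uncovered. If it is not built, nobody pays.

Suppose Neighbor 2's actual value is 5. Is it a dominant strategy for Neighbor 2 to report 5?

No

Consider the case where Neighbor 1 reports 3, Neighbor 3 reports 5 and Neighbor 4 reports 19.
Truthful report 5: project built, pays 5, utility 5 - 5 = 0.
Report 3 instead: project built, pays 3, utility 5 - 3 = 2.
Since 2 > 0, reporting 3 is strictly better here, so truthful reporting is not dominant.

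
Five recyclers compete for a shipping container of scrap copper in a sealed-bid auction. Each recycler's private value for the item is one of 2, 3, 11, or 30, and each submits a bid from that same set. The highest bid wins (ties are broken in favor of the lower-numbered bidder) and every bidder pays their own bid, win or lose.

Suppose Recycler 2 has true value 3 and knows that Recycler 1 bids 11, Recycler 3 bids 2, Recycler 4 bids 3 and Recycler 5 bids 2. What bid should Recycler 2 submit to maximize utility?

Bid 2: loses but pays 2, utility -2.
Bid 3: loses but pays 3, utility -3.
Bid 11: loses but pays 11, utility -11.
Bid 30: wins, pays 30, utility 3 - 30 = -27.
The best choice is 2 with utility -2.

2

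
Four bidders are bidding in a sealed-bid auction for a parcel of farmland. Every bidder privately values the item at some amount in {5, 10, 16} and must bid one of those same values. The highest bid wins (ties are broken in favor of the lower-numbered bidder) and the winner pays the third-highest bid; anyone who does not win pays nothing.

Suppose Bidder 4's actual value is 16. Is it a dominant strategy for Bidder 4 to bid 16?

Yes

Check each profile of the others' bids and compare truth against every alternative bid.
Others bid (5, 5, 10): truth gives 11, best alternative gives 0.
Others bid (5, 10, 5): truth gives 11, best alternative gives 0.
Others bid (10, 5, 5): truth gives 11, best alternative gives 0.
Others bid (5, 10, 10): truth gives 6, best alternative gives 0.
Others bid (10, 5, 10): truth gives 6, best alternative gives 0.
Others bid (10, 10, 5): truth gives 6, best alternative gives 0.
(Remaining 21 profiles checked similarly; truth is weakly best in each.)
In every case the truthful bid is at least as good as any alternative, so it is a dominant strategy.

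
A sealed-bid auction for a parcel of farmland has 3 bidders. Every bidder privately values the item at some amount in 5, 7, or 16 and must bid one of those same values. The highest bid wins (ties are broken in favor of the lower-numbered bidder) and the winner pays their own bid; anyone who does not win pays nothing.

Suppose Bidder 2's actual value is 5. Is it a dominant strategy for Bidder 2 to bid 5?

Yes

Check each profile of the others' bids and compare truth against every alternative bid.
Others bid (5, 5): truth gives 0, best alternative gives -2.
Others bid (5, 7): truth gives 0, best alternative gives -2.
Others bid (5, 16): truth gives 0, best alternative gives 0.
Others bid (7, 5): truth gives 0, best alternative gives 0.
Others bid (7, 7): truth gives 0, best alternative gives 0.
Others bid (7, 16): truth gives 0, best alternative gives 0.
(Remaining 3 profiles checked similarly; truth is weakly best in each.)
In every case the truthful bid is at least as good as any alternative, so it is a dominant strategy.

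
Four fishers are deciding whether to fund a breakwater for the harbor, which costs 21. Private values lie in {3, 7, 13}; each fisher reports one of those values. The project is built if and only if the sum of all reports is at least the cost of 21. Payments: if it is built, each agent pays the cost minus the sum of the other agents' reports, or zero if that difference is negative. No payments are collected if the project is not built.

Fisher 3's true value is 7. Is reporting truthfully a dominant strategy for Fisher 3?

Check each profile of the others' reports and compare truth against every alternative report.
Others report (3, 7, 13): truth gives 7, best alternative gives 7.
Others report (3, 13, 7): truth gives 7, best alternative gives 7.
Others report (3, 13, 13): truth gives 7, best alternative gives 7.
Others report (7, 3, 13): truth gives 7, best alternative gives 7.
Others report (7, 7, 7): truth gives 7, best alternative gives 7.
Others report (7, 7, 13): truth gives 7, best alternative gives 7.
(Remaining 21 profiles checked similarly; truth is weakly best in each.)
In every case the truthful report is at least as good as any alternative, so it is a dominant strategy.

Yes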